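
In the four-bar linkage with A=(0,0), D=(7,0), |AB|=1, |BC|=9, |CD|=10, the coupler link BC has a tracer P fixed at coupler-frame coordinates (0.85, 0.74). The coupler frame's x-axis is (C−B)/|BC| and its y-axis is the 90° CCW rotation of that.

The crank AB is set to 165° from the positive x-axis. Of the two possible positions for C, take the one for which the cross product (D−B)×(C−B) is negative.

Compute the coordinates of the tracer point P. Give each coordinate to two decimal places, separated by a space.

-0.02 -0.35

A=(0,0), D=(7.00,0)
B = A + 1.00·(cos165°, sin165°) = (-0.9659, 0.2588)
|BD| = 7.9701
circle(B,9.00) ∩ circle(D,10.00): a=2.7931, h=8.5556
  candidates: C₊=(2.1035,8.7192) cross=68.189; C₋=(1.5479,-8.3830) cross=-68.189
  mode - wants cross < 0 → take C=(1.5479,-8.3830) (cross=-68.189)
ex = (C−B)/|BC| = (0.2793,-0.9602); ey = (0.9602,0.2793)
P = B + 0.85·ex + 0.74·ey = (-0.0180,-0.3507)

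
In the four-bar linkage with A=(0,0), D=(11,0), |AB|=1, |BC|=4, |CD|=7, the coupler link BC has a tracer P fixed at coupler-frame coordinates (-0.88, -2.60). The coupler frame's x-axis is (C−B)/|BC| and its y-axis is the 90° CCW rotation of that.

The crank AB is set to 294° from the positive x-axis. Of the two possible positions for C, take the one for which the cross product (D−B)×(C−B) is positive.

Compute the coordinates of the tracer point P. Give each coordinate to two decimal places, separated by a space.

0.69 -3.64

A=(0,0), D=(11.00,0)
B = A + 1.00·(cos294°, sin294°) = (0.4067, -0.9135)
|BD| = 10.6326
circle(B,4.00) ∩ circle(D,7.00): a=3.7645, h=1.3524
  candidates: C₊=(4.0411,0.7572) cross=14.379; C₋=(4.2735,-1.9375) cross=-14.379
  mode + wants cross > 0 → take C=(4.0411,0.7572) (cross=14.379)
ex = (C−B)/|BC| = (0.9086,0.4177); ey = (-0.4177,0.9086)
P = B + -0.88·ex + -2.60·ey = (0.6932,-3.6434)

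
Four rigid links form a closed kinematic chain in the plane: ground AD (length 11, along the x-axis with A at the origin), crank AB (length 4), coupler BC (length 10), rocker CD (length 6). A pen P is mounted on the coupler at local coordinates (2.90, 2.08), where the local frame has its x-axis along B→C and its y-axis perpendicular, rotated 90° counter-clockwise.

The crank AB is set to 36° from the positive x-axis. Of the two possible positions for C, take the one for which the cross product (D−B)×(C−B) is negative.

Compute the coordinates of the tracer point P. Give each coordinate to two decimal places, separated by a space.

A=(0,0), D=(11.00,0)
B = A + 4.00·(cos36°, sin36°) = (3.2361, 2.3511)
|BD| = 8.1121
circle(B,10.00) ∩ circle(D,6.00): a=8.0008, h=5.9990
  candidates: C₊=(12.6321,5.7738) cross=48.664; C₋=(9.1547,-5.7092) cross=-48.664
  mode - wants cross < 0 → take C=(9.1547,-5.7092) (cross=-48.664)
ex = (C−B)/|BC| = (0.5919,-0.8060); ey = (0.8060,0.5919)
P = B + 2.90·ex + 2.08·ey = (6.6290,1.2447)

6.63 1.24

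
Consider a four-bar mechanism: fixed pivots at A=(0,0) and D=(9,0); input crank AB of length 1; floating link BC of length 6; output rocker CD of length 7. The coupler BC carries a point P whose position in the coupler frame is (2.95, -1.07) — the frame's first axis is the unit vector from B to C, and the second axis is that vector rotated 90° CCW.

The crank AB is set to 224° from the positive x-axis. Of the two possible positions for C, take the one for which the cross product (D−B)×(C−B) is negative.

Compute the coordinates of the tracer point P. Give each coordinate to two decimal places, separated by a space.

A=(0,0), D=(9.00,0)
B = A + 1.00·(cos224°, sin224°) = (-0.7193, -0.6947)
|BD| = 9.7441
circle(B,6.00) ∩ circle(D,7.00): a=4.2050, h=4.2800
  candidates: C₊=(3.1698,3.8742) cross=41.704; C₋=(3.7801,-4.6639) cross=-41.704
  mode - wants cross < 0 → take C=(3.7801,-4.6639) (cross=-41.704)
ex = (C−B)/|BC| = (0.7499,-0.6615); ey = (0.6615,0.7499)
P = B + 2.95·ex + -1.07·ey = (0.7850,-3.4486)

0.79 -3.45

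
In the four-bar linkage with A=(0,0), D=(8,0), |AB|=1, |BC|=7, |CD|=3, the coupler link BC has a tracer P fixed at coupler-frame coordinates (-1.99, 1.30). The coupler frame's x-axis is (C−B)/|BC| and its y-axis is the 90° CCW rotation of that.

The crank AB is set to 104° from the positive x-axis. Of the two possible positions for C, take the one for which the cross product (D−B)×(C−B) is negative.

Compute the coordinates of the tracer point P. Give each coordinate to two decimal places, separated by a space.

-1.42 3.04

A=(0,0), D=(8.00,0)
B = A + 1.00·(cos104°, sin104°) = (-0.2419, 0.9703)
|BD| = 8.2988
circle(B,7.00) ∩ circle(D,3.00): a=6.5594, h=2.4442
  candidates: C₊=(6.5583,2.6309) cross=20.284; C₋=(5.9867,-2.2241) cross=-20.284
  mode - wants cross < 0 → take C=(5.9867,-2.2241) (cross=-20.284)
ex = (C−B)/|BC| = (0.8898,-0.4563); ey = (0.4563,0.8898)
P = B + -1.99·ex + 1.30·ey = (-1.4194,3.0352)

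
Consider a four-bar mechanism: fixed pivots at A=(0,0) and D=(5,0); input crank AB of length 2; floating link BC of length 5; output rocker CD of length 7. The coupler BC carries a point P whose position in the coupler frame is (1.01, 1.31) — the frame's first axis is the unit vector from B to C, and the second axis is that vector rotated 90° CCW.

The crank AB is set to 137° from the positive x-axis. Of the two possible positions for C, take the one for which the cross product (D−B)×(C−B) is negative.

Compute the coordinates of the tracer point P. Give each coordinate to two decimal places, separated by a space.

A=(0,0), D=(5.00,0)
B = A + 2.00·(cos137°, sin137°) = (-1.4627, 1.3640)
|BD| = 6.6051
circle(B,5.00) ∩ circle(D,7.00): a=1.4858, h=4.7742
  candidates: C₊=(0.9769,5.7284) cross=31.534; C₋=(-0.9949,-3.6141) cross=-31.534
  mode - wants cross < 0 → take C=(-0.9949,-3.6141) (cross=-31.534)
ex = (C−B)/|BC| = (0.0936,-0.9956); ey = (0.9956,0.0936)
P = B + 1.01·ex + 1.31·ey = (-0.0640,0.4810)

-0.06 0.48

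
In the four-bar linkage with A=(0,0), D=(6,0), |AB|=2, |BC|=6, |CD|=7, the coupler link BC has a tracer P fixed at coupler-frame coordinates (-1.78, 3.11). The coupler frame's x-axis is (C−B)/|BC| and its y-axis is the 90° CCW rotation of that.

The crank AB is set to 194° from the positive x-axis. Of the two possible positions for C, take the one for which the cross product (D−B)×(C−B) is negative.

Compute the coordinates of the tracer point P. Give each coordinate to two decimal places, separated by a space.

A=(0,0), D=(6.00,0)
B = A + 2.00·(cos194°, sin194°) = (-1.9406, -0.4838)
|BD| = 7.9553
circle(B,6.00) ∩ circle(D,7.00): a=3.1606, h=5.1001
  candidates: C₊=(0.9040,4.7990) cross=40.573; C₋=(1.5243,-5.3822) cross=-40.573
  mode - wants cross < 0 → take C=(1.5243,-5.3822) (cross=-40.573)
ex = (C−B)/|BC| = (0.5775,-0.8164); ey = (0.8164,0.5775)
P = B + -1.78·ex + 3.11·ey = (-0.4295,2.7653)

-0.43 2.77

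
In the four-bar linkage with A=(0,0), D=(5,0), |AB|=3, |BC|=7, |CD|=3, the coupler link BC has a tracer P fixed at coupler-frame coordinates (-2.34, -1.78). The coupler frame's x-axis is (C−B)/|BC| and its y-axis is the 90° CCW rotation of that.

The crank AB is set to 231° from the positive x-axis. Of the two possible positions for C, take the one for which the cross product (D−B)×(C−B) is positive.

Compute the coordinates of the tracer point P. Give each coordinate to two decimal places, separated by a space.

A=(0,0), D=(5.00,0)
B = A + 3.00·(cos231°, sin231°) = (-1.8880, -2.3314)
|BD| = 7.2718
circle(B,7.00) ∩ circle(D,3.00): a=6.3863, h=2.8663
  candidates: C₊=(3.2422,2.4311) cross=20.843; C₋=(5.0801,-2.9989) cross=-20.843
  mode + wants cross > 0 → take C=(3.2422,2.4311) (cross=20.843)
ex = (C−B)/|BC| = (0.7329,0.6804); ey = (-0.6804,0.7329)
P = B + -2.34·ex + -1.78·ey = (-2.3919,-5.2280)

-2.39 -5.23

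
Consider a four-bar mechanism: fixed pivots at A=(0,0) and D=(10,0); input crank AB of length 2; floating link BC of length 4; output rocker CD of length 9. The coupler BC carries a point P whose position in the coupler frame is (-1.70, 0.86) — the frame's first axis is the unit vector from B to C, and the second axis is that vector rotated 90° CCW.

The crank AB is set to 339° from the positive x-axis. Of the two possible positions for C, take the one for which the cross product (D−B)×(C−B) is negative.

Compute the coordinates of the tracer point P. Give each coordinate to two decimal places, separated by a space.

A=(0,0), D=(10.00,0)
B = A + 2.00·(cos339°, sin339°) = (1.8672, -0.7167)
|BD| = 8.1644
circle(B,4.00) ∩ circle(D,9.00): a=0.1015, h=3.9987
  candidates: C₊=(1.6172,3.2754) cross=32.647; C₋=(2.3193,-4.6911) cross=-32.647
  mode - wants cross < 0 → take C=(2.3193,-4.6911) (cross=-32.647)
ex = (C−B)/|BC| = (0.1130,-0.9936); ey = (0.9936,0.1130)
P = B + -1.70·ex + 0.86·ey = (2.5295,1.0696)

2.53 1.07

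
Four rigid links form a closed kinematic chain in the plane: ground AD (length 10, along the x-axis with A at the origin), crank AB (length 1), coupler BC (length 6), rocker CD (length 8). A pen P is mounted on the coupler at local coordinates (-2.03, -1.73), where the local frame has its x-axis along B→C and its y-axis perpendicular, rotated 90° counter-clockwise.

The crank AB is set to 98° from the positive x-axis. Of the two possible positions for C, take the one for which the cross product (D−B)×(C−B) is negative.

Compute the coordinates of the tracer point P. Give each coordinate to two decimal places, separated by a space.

-2.69 1.76

A=(0,0), D=(10.00,0)
B = A + 1.00·(cos98°, sin98°) = (-0.1392, 0.9903)
|BD| = 10.1874
circle(B,6.00) ∩ circle(D,8.00): a=3.7195, h=4.7080
  candidates: C₊=(4.0203,5.3145) cross=47.963; C₋=(3.1050,-4.0570) cross=-47.963
  mode - wants cross < 0 → take C=(3.1050,-4.0570) (cross=-47.963)
ex = (C−B)/|BC| = (0.5407,-0.8412); ey = (0.8412,0.5407)
P = B + -2.03·ex + -1.73·ey = (-2.6921,1.7625)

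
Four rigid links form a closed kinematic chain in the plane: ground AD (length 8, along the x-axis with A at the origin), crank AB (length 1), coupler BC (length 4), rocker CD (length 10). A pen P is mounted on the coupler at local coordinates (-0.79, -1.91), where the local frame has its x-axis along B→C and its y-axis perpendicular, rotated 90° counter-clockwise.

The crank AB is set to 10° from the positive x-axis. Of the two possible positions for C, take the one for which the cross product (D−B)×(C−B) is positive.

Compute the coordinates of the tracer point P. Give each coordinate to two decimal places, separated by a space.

A=(0,0), D=(8.00,0)
B = A + 1.00·(cos10°, sin10°) = (0.9848, 0.1736)
|BD| = 7.0173
circle(B,4.00) ∩ circle(D,10.00): a=-2.4765, h=3.1412
  candidates: C₊=(-1.4132,3.3751) cross=22.043; C₋=(-1.5687,-2.9053) cross=-22.043
  mode + wants cross > 0 → take C=(-1.4132,3.3751) (cross=22.043)
ex = (C−B)/|BC| = (-0.5995,0.8004); ey = (-0.8004,-0.5995)
P = B + -0.79·ex + -1.91·ey = (2.9871,0.6864)

2.99 0.69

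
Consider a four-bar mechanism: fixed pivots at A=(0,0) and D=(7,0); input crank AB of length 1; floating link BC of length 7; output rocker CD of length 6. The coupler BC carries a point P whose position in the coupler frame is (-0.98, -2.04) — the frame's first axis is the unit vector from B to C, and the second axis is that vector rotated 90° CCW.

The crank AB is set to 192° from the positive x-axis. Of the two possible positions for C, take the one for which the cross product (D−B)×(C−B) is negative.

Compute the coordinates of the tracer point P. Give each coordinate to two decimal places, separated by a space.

-3.12 -0.95

A=(0,0), D=(7.00,0)
B = A + 1.00·(cos192°, sin192°) = (-0.9781, -0.2079)
|BD| = 7.9809
circle(B,7.00) ∩ circle(D,6.00): a=4.8049, h=5.0905
  candidates: C₊=(3.6925,5.0060) cross=40.627; C₋=(3.9577,-5.1715) cross=-40.627
  mode - wants cross < 0 → take C=(3.9577,-5.1715) (cross=-40.627)
ex = (C−B)/|BC| = (0.7051,-0.7091); ey = (0.7091,0.7051)
P = B + -0.98·ex + -2.04·ey = (-3.1157,-0.9515)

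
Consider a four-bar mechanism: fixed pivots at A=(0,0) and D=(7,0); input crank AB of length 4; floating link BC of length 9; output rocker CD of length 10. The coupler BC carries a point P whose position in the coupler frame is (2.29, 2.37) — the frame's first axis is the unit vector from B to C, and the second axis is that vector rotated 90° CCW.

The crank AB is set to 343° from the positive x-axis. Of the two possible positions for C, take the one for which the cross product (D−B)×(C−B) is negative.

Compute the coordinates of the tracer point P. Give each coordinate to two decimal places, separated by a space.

6.65 -2.86

A=(0,0), D=(7.00,0)
B = A + 4.00·(cos343°, sin343°) = (3.8252, -1.1695)
|BD| = 3.3833
circle(B,9.00) ∩ circle(D,10.00): a=-1.1162, h=8.9305
  candidates: C₊=(-0.3091,6.8247) cross=30.215; C₋=(5.8647,-9.9354) cross=-30.215
  mode - wants cross < 0 → take C=(5.8647,-9.9354) (cross=-30.215)
ex = (C−B)/|BC| = (0.2266,-0.9740); ey = (0.9740,0.2266)
P = B + 2.29·ex + 2.37·ey = (6.6525,-2.8628)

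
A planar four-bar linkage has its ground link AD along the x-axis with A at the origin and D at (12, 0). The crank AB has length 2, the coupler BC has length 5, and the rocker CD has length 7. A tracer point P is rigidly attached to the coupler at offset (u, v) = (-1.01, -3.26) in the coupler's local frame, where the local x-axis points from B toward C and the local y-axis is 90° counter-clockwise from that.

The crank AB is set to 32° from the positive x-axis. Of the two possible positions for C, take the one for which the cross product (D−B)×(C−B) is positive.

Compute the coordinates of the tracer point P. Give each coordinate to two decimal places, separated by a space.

A=(0,0), D=(12.00,0)
B = A + 2.00·(cos32°, sin32°) = (1.6961, 1.0598)
|BD| = 10.3583
circle(B,5.00) ∩ circle(D,7.00): a=4.0206, h=2.9723
  candidates: C₊=(5.9998,3.6051) cross=30.788; C₋=(5.3915,-2.3082) cross=-30.788
  mode + wants cross > 0 → take C=(5.9998,3.6051) (cross=30.788)
ex = (C−B)/|BC| = (0.8607,0.5091); ey = (-0.5091,0.8607)
P = B + -1.01·ex + -3.26·ey = (2.4863,-2.2603)

2.49 -2.26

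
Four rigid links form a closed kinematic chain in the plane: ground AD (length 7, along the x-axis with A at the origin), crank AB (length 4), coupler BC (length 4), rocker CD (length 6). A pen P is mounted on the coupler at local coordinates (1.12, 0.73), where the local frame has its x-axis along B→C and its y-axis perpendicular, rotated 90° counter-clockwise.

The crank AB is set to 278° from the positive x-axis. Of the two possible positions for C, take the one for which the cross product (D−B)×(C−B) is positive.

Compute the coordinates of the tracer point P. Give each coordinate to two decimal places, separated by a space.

A=(0,0), D=(7.00,0)
B = A + 4.00·(cos278°, sin278°) = (0.5567, -3.9611)
|BD| = 7.5635
circle(B,4.00) ∩ circle(D,6.00): a=2.4596, h=3.1544
  candidates: C₊=(1.0000,0.0143) cross=23.858; C₋=(4.3040,-5.3602) cross=-23.858
  mode + wants cross > 0 → take C=(1.0000,0.0143) (cross=23.858)
ex = (C−B)/|BC| = (0.1108,0.9938); ey = (-0.9938,0.1108)
P = B + 1.12·ex + 0.73·ey = (-0.0447,-2.7671)

-0.04 -2.77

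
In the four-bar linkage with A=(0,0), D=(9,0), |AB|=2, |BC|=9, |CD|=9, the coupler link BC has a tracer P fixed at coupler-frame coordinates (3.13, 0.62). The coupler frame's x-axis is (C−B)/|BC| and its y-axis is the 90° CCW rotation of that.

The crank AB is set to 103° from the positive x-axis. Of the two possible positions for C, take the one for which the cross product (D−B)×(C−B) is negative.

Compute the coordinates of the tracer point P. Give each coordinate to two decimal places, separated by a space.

1.24 -0.76

A=(0,0), D=(9.00,0)
B = A + 2.00·(cos103°, sin103°) = (-0.4499, 1.9487)
|BD| = 9.6487
circle(B,9.00) ∩ circle(D,9.00): a=4.8244, h=7.5977
  candidates: C₊=(5.8095,8.4155) cross=73.309; C₋=(2.7405,-6.4668) cross=-73.309
  mode - wants cross < 0 → take C=(2.7405,-6.4668) (cross=-73.309)
ex = (C−B)/|BC| = (0.3545,-0.9351); ey = (0.9351,0.3545)
P = B + 3.13·ex + 0.62·ey = (1.2394,-0.7582)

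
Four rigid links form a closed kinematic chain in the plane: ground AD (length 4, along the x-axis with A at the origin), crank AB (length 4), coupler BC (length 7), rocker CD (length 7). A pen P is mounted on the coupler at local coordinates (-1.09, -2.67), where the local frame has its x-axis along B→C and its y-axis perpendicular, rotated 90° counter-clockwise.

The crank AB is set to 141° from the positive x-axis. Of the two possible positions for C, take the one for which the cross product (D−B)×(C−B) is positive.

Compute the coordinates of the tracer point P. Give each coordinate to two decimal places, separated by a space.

A=(0,0), D=(4.00,0)
B = A + 4.00·(cos141°, sin141°) = (-3.1086, 2.5173)
|BD| = 7.5411
circle(B,7.00) ∩ circle(D,7.00): a=3.7706, h=5.8977
  candidates: C₊=(2.4144,6.8181) cross=44.475; C₋=(-1.5230,-4.3008) cross=-44.475
  mode + wants cross > 0 → take C=(2.4144,6.8181) (cross=44.475)
ex = (C−B)/|BC| = (0.7890,0.6144); ey = (-0.6144,0.7890)
P = B + -1.09·ex + -2.67·ey = (-2.3282,-0.2590)

-2.33 -0.26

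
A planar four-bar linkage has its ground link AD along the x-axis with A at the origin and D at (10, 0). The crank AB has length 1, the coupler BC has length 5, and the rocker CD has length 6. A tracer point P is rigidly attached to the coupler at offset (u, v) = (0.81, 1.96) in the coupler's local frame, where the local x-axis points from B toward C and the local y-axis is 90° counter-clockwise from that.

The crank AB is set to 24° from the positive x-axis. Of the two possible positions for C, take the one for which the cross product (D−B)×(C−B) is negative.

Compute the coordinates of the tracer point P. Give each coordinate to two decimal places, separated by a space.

A=(0,0), D=(10.00,0)
B = A + 1.00·(cos24°, sin24°) = (0.9135, 0.4067)
|BD| = 9.0956
circle(B,5.00) ∩ circle(D,6.00): a=3.9431, h=3.0744
  candidates: C₊=(4.9902,3.3018) cross=27.964; C₋=(4.7152,-2.8409) cross=-27.964
  mode - wants cross < 0 → take C=(4.7152,-2.8409) (cross=-27.964)
ex = (C−B)/|BC| = (0.7603,-0.6495); ey = (0.6495,0.7603)
P = B + 0.81·ex + 1.96·ey = (2.8025,1.3709)

2.80 1.37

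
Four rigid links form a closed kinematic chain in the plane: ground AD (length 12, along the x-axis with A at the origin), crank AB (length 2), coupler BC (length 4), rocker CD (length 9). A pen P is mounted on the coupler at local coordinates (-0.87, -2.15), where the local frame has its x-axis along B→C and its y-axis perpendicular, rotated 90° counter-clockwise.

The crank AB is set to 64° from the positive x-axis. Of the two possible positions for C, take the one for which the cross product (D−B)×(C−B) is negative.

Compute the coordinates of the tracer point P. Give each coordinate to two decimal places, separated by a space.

A=(0,0), D=(12.00,0)
B = A + 2.00·(cos64°, sin64°) = (0.8767, 1.7976)
|BD| = 11.2676
circle(B,4.00) ∩ circle(D,9.00): a=2.7494, h=2.9053
  candidates: C₊=(4.0544,4.2271) cross=32.736; C₋=(3.1274,-1.5091) cross=-32.736
  mode - wants cross < 0 → take C=(3.1274,-1.5091) (cross=-32.736)
ex = (C−B)/|BC| = (0.5627,-0.8267); ey = (0.8267,0.5627)
P = B + -0.87·ex + -2.15·ey = (-1.3901,1.3071)

-1.39 1.31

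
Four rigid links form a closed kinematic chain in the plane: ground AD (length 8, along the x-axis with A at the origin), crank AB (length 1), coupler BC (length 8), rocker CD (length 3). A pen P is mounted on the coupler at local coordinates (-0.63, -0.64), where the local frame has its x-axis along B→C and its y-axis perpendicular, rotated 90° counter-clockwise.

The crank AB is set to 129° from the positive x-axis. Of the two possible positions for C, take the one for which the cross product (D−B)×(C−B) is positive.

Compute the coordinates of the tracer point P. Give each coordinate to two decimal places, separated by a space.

A=(0,0), D=(8.00,0)
B = A + 1.00·(cos129°, sin129°) = (-0.6293, 0.7771)
|BD| = 8.6642
circle(B,8.00) ∩ circle(D,3.00): a=7.5061, h=2.7674
  candidates: C₊=(7.0947,2.8602) cross=23.978; C₋=(6.5983,-2.6524) cross=-23.978
  mode + wants cross > 0 → take C=(7.0947,2.8602) (cross=23.978)
ex = (C−B)/|BC| = (0.9655,0.2604); ey = (-0.2604,0.9655)
P = B + -0.63·ex + -0.64·ey = (-1.0709,-0.0048)

-1.07 -0.00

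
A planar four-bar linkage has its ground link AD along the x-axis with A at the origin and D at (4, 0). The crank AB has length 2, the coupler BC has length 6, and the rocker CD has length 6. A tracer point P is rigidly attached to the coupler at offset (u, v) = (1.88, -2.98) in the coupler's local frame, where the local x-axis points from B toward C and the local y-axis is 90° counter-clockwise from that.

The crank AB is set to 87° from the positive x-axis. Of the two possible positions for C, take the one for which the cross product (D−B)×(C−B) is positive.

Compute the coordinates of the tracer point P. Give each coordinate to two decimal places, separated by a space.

3.49 1.01

A=(0,0), D=(4.00,0)
B = A + 2.00·(cos87°, sin87°) = (0.1047, 1.9973)
|BD| = 4.3775
circle(B,6.00) ∩ circle(D,6.00): a=2.1888, h=5.5865
  candidates: C₊=(4.6012,5.9698) cross=24.455; C₋=(-0.4965,-3.9725) cross=-24.455
  mode + wants cross > 0 → take C=(4.6012,5.9698) (cross=24.455)
ex = (C−B)/|BC| = (0.7494,0.6621); ey = (-0.6621,0.7494)
P = B + 1.88·ex + -2.98·ey = (3.4866,1.0087)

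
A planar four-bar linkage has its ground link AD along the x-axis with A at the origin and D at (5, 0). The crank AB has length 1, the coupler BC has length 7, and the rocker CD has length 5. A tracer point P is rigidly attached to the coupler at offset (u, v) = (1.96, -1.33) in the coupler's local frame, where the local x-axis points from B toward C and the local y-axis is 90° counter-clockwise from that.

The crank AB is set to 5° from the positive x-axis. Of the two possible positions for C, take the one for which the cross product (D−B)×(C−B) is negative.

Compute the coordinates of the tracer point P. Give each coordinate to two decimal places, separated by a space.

1.41 -2.24

A=(0,0), D=(5.00,0)
B = A + 1.00·(cos5°, sin5°) = (0.9962, 0.0872)
|BD| = 4.0048
circle(B,7.00) ∩ circle(D,5.00): a=4.9988, h=4.9002
  candidates: C₊=(6.1005,4.8774) cross=19.624; C₋=(5.8872,-4.9207) cross=-19.624
  mode - wants cross < 0 → take C=(5.8872,-4.9207) (cross=-19.624)
ex = (C−B)/|BC| = (0.6987,-0.7154); ey = (0.7154,0.6987)
P = B + 1.96·ex + -1.33·ey = (1.4142,-2.2443)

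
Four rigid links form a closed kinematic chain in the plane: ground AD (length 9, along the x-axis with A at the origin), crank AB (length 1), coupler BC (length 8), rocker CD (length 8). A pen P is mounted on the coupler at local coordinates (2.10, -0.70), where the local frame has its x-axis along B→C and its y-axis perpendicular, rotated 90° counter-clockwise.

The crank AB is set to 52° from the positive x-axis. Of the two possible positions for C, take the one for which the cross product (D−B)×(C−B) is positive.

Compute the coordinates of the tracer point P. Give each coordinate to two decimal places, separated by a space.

A=(0,0), D=(9.00,0)
B = A + 1.00·(cos52°, sin52°) = (0.6157, 0.7880)
|BD| = 8.4213
circle(B,8.00) ∩ circle(D,8.00): a=4.2106, h=6.8022
  candidates: C₊=(5.4443,7.1664) cross=57.284; C₋=(4.1713,-6.3784) cross=-57.284
  mode + wants cross > 0 → take C=(5.4443,7.1664) (cross=57.284)
ex = (C−B)/|BC| = (0.6036,0.7973); ey = (-0.7973,0.6036)
P = B + 2.10·ex + -0.70·ey = (2.4413,2.0398)

2.44 2.04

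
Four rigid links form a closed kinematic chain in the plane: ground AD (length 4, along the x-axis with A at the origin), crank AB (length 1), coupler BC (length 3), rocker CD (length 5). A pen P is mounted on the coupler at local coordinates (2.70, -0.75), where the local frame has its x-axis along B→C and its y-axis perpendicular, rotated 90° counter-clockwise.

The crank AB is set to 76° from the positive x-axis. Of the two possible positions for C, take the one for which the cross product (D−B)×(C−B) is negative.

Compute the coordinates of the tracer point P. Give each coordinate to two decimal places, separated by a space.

A=(0,0), D=(4.00,0)
B = A + 1.00·(cos76°, sin76°) = (0.2419, 0.9703)
|BD| = 3.8813
circle(B,3.00) ∩ circle(D,5.00): a=-0.1205, h=2.9976
  candidates: C₊=(0.8746,3.9028) cross=11.635; C₋=(-0.6241,-1.9020) cross=-11.635
  mode - wants cross < 0 → take C=(-0.6241,-1.9020) (cross=-11.635)
ex = (C−B)/|BC| = (-0.2887,-0.9574); ey = (0.9574,-0.2887)
P = B + 2.70·ex + -0.75·ey = (-1.2556,-1.3982)

-1.26 -1.40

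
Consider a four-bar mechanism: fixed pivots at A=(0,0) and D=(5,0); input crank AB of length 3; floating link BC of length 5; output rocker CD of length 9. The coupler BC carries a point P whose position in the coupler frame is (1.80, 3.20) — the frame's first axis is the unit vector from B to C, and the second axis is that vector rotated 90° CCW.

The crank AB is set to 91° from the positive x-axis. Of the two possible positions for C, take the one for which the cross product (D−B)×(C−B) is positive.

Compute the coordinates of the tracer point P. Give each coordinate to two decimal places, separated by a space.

A=(0,0), D=(5.00,0)
B = A + 3.00·(cos91°, sin91°) = (-0.0524, 2.9995)
|BD| = 5.8757
circle(B,5.00) ∩ circle(D,9.00): a=-1.8276, h=4.6540
  candidates: C₊=(0.7520,7.9344) cross=27.346; C₋=(-3.9997,-0.0694) cross=-27.346
  mode + wants cross > 0 → take C=(0.7520,7.9344) (cross=27.346)
ex = (C−B)/|BC| = (0.1609,0.9870); ey = (-0.9870,0.1609)
P = B + 1.80·ex + 3.20·ey = (-2.9211,5.2909)

-2.92 5.29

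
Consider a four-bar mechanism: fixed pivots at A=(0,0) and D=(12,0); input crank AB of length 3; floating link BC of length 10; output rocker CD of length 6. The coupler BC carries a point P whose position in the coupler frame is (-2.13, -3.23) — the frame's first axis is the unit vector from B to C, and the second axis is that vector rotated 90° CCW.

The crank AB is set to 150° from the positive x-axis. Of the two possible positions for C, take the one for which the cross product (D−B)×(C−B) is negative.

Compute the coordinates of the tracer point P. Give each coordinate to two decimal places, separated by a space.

A=(0,0), D=(12.00,0)
B = A + 3.00·(cos150°, sin150°) = (-2.5981, 1.5000)
|BD| = 14.6749
circle(B,10.00) ∩ circle(D,6.00): a=9.5181, h=3.0670
  candidates: C₊=(7.1836,3.5781) cross=45.008; C₋=(6.5566,-2.5238) cross=-45.008
  mode - wants cross < 0 → take C=(6.5566,-2.5238) (cross=-45.008)
ex = (C−B)/|BC| = (0.9155,-0.4024); ey = (0.4024,0.9155)
P = B + -2.13·ex + -3.23·ey = (-5.8477,-0.5999)

-5.85 -0.60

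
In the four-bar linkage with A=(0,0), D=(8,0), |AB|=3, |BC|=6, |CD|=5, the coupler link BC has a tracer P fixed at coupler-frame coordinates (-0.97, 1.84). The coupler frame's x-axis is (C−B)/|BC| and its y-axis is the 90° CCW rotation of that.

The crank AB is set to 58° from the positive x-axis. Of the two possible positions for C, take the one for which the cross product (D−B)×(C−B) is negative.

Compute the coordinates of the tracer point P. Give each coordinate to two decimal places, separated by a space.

2.89 4.17

A=(0,0), D=(8.00,0)
B = A + 3.00·(cos58°, sin58°) = (1.5898, 2.5441)
|BD| = 6.8967
circle(B,6.00) ∩ circle(D,5.00): a=4.2458, h=4.2395
  candidates: C₊=(7.1000,4.9183) cross=29.238; C₋=(3.9722,-2.9626) cross=-29.238
  mode - wants cross < 0 → take C=(3.9722,-2.9626) (cross=-29.238)
ex = (C−B)/|BC| = (0.3971,-0.9178); ey = (0.9178,0.3971)
P = B + -0.97·ex + 1.84·ey = (2.8933,4.1650)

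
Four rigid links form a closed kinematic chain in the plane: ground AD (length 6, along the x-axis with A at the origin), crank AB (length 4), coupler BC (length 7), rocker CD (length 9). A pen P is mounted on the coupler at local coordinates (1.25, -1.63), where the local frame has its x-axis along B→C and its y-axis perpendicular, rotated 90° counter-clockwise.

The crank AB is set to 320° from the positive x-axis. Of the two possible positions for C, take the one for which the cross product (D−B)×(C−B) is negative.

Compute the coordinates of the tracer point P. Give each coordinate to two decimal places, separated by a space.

2.06 -4.36

A=(0,0), D=(6.00,0)
B = A + 4.00·(cos320°, sin320°) = (3.0642, -2.5712)
|BD| = 3.9025
circle(B,7.00) ∩ circle(D,9.00): a=-2.1486, h=6.6621
  candidates: C₊=(-2.9414,1.0250) cross=25.999; C₋=(5.8371,-8.9985) cross=-25.999
  mode - wants cross < 0 → take C=(5.8371,-8.9985) (cross=-25.999)
ex = (C−B)/|BC| = (0.3961,-0.9182); ey = (0.9182,0.3961)
P = B + 1.25·ex + -1.63·ey = (2.0627,-4.3646)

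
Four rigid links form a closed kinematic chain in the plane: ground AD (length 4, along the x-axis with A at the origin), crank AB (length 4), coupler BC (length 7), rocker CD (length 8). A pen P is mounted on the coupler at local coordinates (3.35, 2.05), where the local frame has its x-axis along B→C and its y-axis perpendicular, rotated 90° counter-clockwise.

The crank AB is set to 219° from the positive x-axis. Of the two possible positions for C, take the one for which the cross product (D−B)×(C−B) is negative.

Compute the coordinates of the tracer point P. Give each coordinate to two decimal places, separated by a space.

0.67 -3.58

A=(0,0), D=(4.00,0)
B = A + 4.00·(cos219°, sin219°) = (-3.1086, -2.5173)
|BD| = 7.5411
circle(B,7.00) ∩ circle(D,8.00): a=2.7760, h=6.4260
  candidates: C₊=(-2.6368,4.4668) cross=48.459; C₋=(1.6533,-7.6481) cross=-48.459
  mode - wants cross < 0 → take C=(1.6533,-7.6481) (cross=-48.459)
ex = (C−B)/|BC| = (0.6803,-0.7330); ey = (0.7330,0.6803)
P = B + 3.35·ex + 2.05·ey = (0.6729,-3.5782)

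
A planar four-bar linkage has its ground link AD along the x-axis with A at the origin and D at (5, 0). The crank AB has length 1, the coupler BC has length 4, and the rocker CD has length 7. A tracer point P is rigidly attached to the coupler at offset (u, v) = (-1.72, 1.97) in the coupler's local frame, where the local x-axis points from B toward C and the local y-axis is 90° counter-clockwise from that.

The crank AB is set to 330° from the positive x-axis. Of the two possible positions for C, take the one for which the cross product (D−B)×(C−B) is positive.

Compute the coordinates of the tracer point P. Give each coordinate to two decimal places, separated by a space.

A=(0,0), D=(5.00,0)
B = A + 1.00·(cos330°, sin330°) = (0.8660, -0.5000)
|BD| = 4.1641
circle(B,4.00) ∩ circle(D,7.00): a=-1.8804, h=3.5305
  candidates: C₊=(-1.4247,2.7791) cross=14.701; C₋=(-0.5768,-4.2307) cross=-14.701
  mode + wants cross > 0 → take C=(-1.4247,2.7791) (cross=14.701)
ex = (C−B)/|BC| = (-0.5727,0.8198); ey = (-0.8198,-0.5727)
P = B + -1.72·ex + 1.97·ey = (0.2361,-3.0382)

0.24 -3.04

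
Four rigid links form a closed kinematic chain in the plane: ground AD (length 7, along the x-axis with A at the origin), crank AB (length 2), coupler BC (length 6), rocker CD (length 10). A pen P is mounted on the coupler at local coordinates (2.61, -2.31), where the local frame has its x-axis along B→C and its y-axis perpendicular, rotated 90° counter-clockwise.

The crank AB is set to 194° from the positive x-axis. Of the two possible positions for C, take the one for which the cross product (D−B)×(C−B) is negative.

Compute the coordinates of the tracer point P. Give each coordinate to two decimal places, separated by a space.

A=(0,0), D=(7.00,0)
B = A + 2.00·(cos194°, sin194°) = (-1.9406, -0.4838)
|BD| = 8.9537
circle(B,6.00) ∩ circle(D,10.00): a=0.9029, h=5.9317
  candidates: C₊=(-1.3596,5.4880) cross=53.110; C₋=(-0.7185,-6.3581) cross=-53.110
  mode - wants cross < 0 → take C=(-0.7185,-6.3581) (cross=-53.110)
ex = (C−B)/|BC| = (0.2037,-0.9790); ey = (0.9790,0.2037)
P = B + 2.61·ex + -2.31·ey = (-3.6706,-3.5096)

-3.67 -3.51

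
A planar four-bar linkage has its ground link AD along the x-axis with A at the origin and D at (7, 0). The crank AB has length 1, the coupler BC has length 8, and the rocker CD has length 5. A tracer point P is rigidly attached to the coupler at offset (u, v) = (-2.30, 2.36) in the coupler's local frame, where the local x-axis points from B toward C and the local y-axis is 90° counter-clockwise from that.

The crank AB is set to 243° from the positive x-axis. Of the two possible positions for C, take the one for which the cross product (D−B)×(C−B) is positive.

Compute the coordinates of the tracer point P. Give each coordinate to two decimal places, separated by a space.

A=(0,0), D=(7.00,0)
B = A + 1.00·(cos243°, sin243°) = (-0.4540, -0.8910)
|BD| = 7.5071
circle(B,8.00) ∩ circle(D,5.00): a=6.3511, h=4.8645
  candidates: C₊=(5.2748,4.6930) cross=36.518; C₋=(6.4296,-4.9674) cross=-36.518
  mode + wants cross > 0 → take C=(5.2748,4.6930) (cross=36.518)
ex = (C−B)/|BC| = (0.7161,0.6980); ey = (-0.6980,0.7161)
P = B + -2.30·ex + 2.36·ey = (-3.7483,-0.8064)

-3.75 -0.81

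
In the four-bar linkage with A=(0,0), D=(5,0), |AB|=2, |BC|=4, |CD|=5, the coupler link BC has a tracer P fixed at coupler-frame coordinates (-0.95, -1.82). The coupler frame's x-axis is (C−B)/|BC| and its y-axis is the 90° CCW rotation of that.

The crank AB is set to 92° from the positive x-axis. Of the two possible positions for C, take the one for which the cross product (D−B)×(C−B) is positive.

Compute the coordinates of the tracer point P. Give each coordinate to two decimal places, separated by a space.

A=(0,0), D=(5.00,0)
B = A + 2.00·(cos92°, sin92°) = (-0.0698, 1.9988)
|BD| = 5.4496
circle(B,4.00) ∩ circle(D,5.00): a=1.8990, h=3.5205
  candidates: C₊=(2.9881,4.5774) cross=19.185; C₋=(0.4057,-1.9729) cross=-19.185
  mode + wants cross > 0 → take C=(2.9881,4.5774) (cross=19.185)
ex = (C−B)/|BC| = (0.7645,0.6446); ey = (-0.6446,0.7645)
P = B + -0.95·ex + -1.82·ey = (0.3772,-0.0050)

0.38 -0.00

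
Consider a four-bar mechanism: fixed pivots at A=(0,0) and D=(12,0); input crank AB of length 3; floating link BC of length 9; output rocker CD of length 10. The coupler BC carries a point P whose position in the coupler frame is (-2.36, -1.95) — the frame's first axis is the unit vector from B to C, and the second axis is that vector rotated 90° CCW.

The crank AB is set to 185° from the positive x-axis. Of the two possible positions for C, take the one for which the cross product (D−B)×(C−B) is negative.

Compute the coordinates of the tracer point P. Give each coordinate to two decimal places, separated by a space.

-6.05 -0.27

A=(0,0), D=(12.00,0)
B = A + 3.00·(cos185°, sin185°) = (-2.9886, -0.2615)
|BD| = 14.9909
circle(B,9.00) ∩ circle(D,10.00): a=6.8617, h=5.8238
  candidates: C₊=(3.7705,5.6811) cross=87.304; C₋=(3.9737,-5.9647) cross=-87.304
  mode - wants cross < 0 → take C=(3.9737,-5.9647) (cross=-87.304)
ex = (C−B)/|BC| = (0.7736,-0.6337); ey = (0.6337,0.7736)
P = B + -2.36·ex + -1.95·ey = (-6.0499,-0.2744)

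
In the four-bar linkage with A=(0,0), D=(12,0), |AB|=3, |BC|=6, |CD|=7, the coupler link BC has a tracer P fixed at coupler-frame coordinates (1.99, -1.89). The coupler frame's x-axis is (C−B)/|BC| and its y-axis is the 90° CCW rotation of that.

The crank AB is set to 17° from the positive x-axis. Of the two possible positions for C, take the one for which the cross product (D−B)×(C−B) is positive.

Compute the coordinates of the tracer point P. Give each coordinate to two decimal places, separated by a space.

5.61 0.91

A=(0,0), D=(12.00,0)
B = A + 3.00·(cos17°, sin17°) = (2.8689, 0.8771)
|BD| = 9.1731
circle(B,6.00) ∩ circle(D,7.00): a=3.8780, h=4.5784
  candidates: C₊=(7.1669,5.0637) cross=41.998; C₋=(6.2913,-4.0511) cross=-41.998
  mode + wants cross > 0 → take C=(7.1669,5.0637) (cross=41.998)
ex = (C−B)/|BC| = (0.7163,0.6978); ey = (-0.6978,0.7163)
P = B + 1.99·ex + -1.89·ey = (5.6132,0.9118)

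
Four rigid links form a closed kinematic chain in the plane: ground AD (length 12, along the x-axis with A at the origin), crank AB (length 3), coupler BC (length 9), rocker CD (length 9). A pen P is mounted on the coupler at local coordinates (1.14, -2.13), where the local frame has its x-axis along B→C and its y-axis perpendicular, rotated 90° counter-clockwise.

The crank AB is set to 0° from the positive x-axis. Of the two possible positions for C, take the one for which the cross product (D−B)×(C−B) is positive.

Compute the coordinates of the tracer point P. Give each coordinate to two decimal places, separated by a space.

5.41 -0.08

A=(0,0), D=(12.00,0)
B = A + 3.00·(cos0°, sin0°) = (3.0000, 0.0000)
|BD| = 9.0000
circle(B,9.00) ∩ circle(D,9.00): a=4.5000, h=7.7942
  candidates: C₊=(7.5000,7.7942) cross=70.148; C₋=(7.5000,-7.7942) cross=-70.148
  mode + wants cross > 0 → take C=(7.5000,7.7942) (cross=70.148)
ex = (C−B)/|BC| = (0.5000,0.8660); ey = (-0.8660,0.5000)
P = B + 1.14·ex + -2.13·ey = (5.4146,-0.0777)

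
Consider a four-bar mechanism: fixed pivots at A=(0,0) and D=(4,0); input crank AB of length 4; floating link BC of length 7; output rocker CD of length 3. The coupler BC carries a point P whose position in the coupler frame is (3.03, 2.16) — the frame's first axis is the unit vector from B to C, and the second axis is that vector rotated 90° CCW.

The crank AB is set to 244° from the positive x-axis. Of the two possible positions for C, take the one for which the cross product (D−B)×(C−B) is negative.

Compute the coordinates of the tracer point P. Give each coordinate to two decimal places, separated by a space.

A=(0,0), D=(4.00,0)
B = A + 4.00·(cos244°, sin244°) = (-1.7535, -3.5952)
|BD| = 6.7844
circle(B,7.00) ∩ circle(D,3.00): a=6.3401, h=2.9669
  candidates: C₊=(2.0510,2.2807) cross=20.129; C₋=(5.1955,-2.7515) cross=-20.129
  mode - wants cross < 0 → take C=(5.1955,-2.7515) (cross=-20.129)
ex = (C−B)/|BC| = (0.9927,0.1205); ey = (-0.1205,0.9927)
P = B + 3.03·ex + 2.16·ey = (0.9941,-1.0857)

0.99 -1.09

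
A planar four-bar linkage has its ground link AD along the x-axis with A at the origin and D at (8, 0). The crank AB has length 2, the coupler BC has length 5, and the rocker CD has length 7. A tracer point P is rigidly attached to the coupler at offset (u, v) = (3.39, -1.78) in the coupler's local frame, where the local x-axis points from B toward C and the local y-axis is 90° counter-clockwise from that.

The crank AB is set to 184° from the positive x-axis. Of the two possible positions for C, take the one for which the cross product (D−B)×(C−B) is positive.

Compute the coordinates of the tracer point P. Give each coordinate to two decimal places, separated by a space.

1.73 0.77

A=(0,0), D=(8.00,0)
B = A + 2.00·(cos184°, sin184°) = (-1.9951, -0.1395)
|BD| = 9.9961
circle(B,5.00) ∩ circle(D,7.00): a=3.7976, h=3.2524
  candidates: C₊=(1.7567,3.1656) cross=32.512; C₋=(1.8475,-3.3386) cross=-32.512
  mode + wants cross > 0 → take C=(1.7567,3.1656) (cross=32.512)
ex = (C−B)/|BC| = (0.7504,0.6610); ey = (-0.6610,0.7504)
P = B + 3.39·ex + -1.78·ey = (1.7252,0.7657)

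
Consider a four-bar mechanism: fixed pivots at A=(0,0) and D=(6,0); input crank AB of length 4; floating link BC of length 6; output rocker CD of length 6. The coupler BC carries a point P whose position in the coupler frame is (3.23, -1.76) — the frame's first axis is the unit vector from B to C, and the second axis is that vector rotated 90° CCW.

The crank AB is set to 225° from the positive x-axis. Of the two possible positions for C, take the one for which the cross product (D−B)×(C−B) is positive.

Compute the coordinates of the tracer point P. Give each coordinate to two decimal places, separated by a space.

0.40 -1.07

A=(0,0), D=(6.00,0)
B = A + 4.00·(cos225°, sin225°) = (-2.8284, -2.8284)
|BD| = 9.2704
circle(B,6.00) ∩ circle(D,6.00): a=4.6352, h=3.8098
  candidates: C₊=(0.4234,2.2140) cross=35.319; C₋=(2.7482,-5.0424) cross=-35.319
  mode + wants cross > 0 → take C=(0.4234,2.2140) (cross=35.319)
ex = (C−B)/|BC| = (0.5420,0.8404); ey = (-0.8404,0.5420)
P = B + 3.23·ex + -1.76·ey = (0.4012,-1.0678)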